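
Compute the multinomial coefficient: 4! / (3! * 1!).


4! = 24
Denominator: 3!=6 * 1!=1
Coefficient = 24 / 6 = 4

4


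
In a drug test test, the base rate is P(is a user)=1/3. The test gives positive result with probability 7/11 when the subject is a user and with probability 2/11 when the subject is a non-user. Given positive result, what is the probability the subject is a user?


P(A) = P(A|B)P(B) + P(A|B')P(B') = 7/11*1/3 + 2/11*2/3 = 1/3
P(B|A) = P(A|B)P(B)/P(A) = (7/33)/(1/3) = 7/11

7/11


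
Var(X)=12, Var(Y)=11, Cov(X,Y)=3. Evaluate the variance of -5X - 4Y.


Var(-5X - 4Y) = (-5)^2*Var(X) + (-4)^2*Var(Y) + 2*(-5)*(-4)*Cov(X,Y)
= 25*12 + 16*11 + 40*3
= 300 + 176 + 120 = 596

596


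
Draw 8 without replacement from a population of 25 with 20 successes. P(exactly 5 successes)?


P(X=5) = C(20,5)*C(5,3) / C(25,8)
= 15504*10 / 1081575
= 155040/1081575 = 544/3795

544/3795


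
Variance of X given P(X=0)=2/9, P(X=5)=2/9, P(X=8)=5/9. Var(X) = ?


E[X] = 50/9, E[X^2] = 370/9
Var(X) = E[X^2] - (E[X])^2 = 370/9 - (50/9)^2 = 830/81

830/81


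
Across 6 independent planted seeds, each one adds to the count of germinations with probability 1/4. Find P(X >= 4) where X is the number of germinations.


P(X>=4) = P(X=4) + P(X=5) + P(X=6)
= 135/4096 + 9/2048 + 1/4096
= 77/2048

77/2048


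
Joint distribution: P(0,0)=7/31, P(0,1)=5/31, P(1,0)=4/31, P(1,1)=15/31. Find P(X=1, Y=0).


Read from table: P(X=1, Y=0) = 4/31

4/31


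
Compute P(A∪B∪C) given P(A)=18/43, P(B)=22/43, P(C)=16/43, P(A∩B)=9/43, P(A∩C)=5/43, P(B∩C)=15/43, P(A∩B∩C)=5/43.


P(A∪B∪C) = P(A)+P(B)+P(C) - P(AB)-P(AC)-P(BC) + P(ABC)
= 18/43+22/43+16/43 - 9/43-5/43-15/43 + 5/43
= 32/43

32/43


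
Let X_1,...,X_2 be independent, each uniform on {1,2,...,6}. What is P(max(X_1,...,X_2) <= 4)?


P(max <= 4) = P(all X_i <= 4) = (P(X_1 <= 4))^2
= (4/6)^2 = (2/3)^2 = 4/9

4/9


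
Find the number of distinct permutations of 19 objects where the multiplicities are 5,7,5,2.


19! = 121645100408832000
Denominator: 5!=120 * 7!=5040 * 5!=120 * 2!=2
Coefficient = 121645100408832000 / 145152000 = 838053216

838053216


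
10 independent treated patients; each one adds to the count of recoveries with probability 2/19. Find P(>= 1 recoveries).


P(at least one) = 1 - P(none)
P(none) = (1 - 2/19)^10 = (17/19)^10 = 2015993900449/6131066257801
P(at least one) = 1 - 2015993900449/6131066257801 = 4115072357352/6131066257801

4115072357352/6131066257801


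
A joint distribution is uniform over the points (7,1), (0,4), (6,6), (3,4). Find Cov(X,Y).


E[X]=4, E[Y]=15/4, E[XY]=55/4
Cov(X,Y) = E[XY] - E[X]E[Y] = 55/4 - 4*15/4 = -5/4

-5/4


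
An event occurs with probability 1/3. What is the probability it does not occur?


P(A') = 1 - P(A) = 1 - 1/3 = 2/3

2/3


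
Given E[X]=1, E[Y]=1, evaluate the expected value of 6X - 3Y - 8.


E[6X - 3Y - 8] = 6*E[X] - 3*E[Y] - 8
= (6)*(1) + (-3)*(1) + (-8)
= 6 - 3 - 8 = -5

-5


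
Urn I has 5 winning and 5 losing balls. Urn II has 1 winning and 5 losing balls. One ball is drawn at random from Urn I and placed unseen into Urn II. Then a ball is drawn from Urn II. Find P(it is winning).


P(transfer winning) = 5/10 = 1/2; P(transfer losing) = 1/2
If winning transferred: Urn II has 2 winning of 7, so P(winning|winning moved) = 2/7
If losing transferred: Urn II has 1 winning of 7, so P(winning|losing moved) = 1/7
By total probability: P(winning) = 1/2*2/7 + 1/2*1/7 = 3/14

3/14


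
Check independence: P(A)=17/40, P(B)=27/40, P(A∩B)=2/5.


P(A)*P(B) = 17/40*27/40 = 459/1600
P(A∩B) = 2/5 != 459/1600, so not independent

No, A and B are not independent


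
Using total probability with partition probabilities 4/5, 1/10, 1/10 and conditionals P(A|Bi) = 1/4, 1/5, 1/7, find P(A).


P(A) = P(A|B1)P(B1) + P(A|B2)P(B2) + P(A|B3)P(B3)
= 1/4*4/5 + 1/5*1/10 + 1/7*1/10
= 1/5 + 1/50 + 1/70 = 41/175

41/175


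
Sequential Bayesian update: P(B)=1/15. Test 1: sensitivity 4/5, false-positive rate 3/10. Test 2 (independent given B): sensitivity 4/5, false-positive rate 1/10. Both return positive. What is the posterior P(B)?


After test 1: P(+) = 4/5*1/15 + 3/10*14/15 = 1/3
P(B|+) = (4/75)/(1/3) = 4/25
After test 2 (use post1 as new prior): P(+) = 4/5*4/25 + 1/10*21/25 = 53/250
P(B|+,+) = (16/125)/(53/250) = 32/53

32/53


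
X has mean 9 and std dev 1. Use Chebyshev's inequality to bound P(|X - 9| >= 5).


k = 5/1 = 5
Chebyshev: P(|X-mu| >= k*sigma) <= 1/k^2 = 1/5^2 = 1/25

1/25


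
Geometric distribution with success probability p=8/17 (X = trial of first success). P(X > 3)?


P(X > 3) = P(first 3 trials all fail) = (1-p)^3 = (9/17)^3 = 729/4913

729/4913


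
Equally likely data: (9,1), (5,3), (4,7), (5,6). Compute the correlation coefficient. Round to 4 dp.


Cov(X,Y) = -3.9375, Var(X) = 3.6875, Var(Y) = 5.6875
rho = Cov/(sqrt(VarX)*sqrt(VarY)) = -0.8598

-0.8598


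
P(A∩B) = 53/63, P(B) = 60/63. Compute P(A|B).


P(A|B) = P(A∩B)/P(B) = (53/63)/(60/63) = 53/60

53/60


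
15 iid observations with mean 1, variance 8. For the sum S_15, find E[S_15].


E[S_n] = n*E[X_1] = 15*1 = 15

15


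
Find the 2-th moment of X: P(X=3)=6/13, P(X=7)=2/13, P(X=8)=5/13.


E[X^2] = sum(x^2 * P(x))
= 9*6/13 + 49*2/13 + 64*5/13
= 472/13

472/13


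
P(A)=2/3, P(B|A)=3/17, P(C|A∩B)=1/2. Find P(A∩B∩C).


P(A∩B∩C) = P(A) * P(B|A) * P(C|A∩B)
= 2/3 * 3/17 * 1/2
= 2/17 * 1/2 = 1/17

1/17


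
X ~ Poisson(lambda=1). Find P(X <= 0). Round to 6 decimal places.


P(X<=0) = e^(-1)*1^0/0!
≈ 0.3678794412
≈ 0.367879

0.367879


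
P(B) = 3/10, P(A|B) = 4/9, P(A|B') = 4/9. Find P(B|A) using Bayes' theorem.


P(A) = P(A|B)P(B) + P(A|B')P(B') = 4/9*3/10 + 4/9*7/10 = 4/9
P(B|A) = P(A|B)P(B)/P(A) = (2/15)/(4/9) = 3/10

3/10


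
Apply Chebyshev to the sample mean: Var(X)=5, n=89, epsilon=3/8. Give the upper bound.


Var(Xbar) = Var(X)/n = 5/89
Chebyshev: P(|Xbar-mu| >= 3/8) <= Var(Xbar)/(3/8)^2 = (5/89)/(9/64) = 320/801

320/801


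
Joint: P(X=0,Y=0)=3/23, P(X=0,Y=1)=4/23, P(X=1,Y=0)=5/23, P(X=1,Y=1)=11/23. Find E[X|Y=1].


P(Y=1) = 15/23
E[X|Y=1] = (0*4 + 1*11)/15 = 11/15

11/15


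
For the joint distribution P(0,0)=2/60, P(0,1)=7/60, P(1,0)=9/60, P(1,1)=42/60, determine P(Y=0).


P(Y=0) = P(0,0)+P(1,0) = 2/60 + 9/60 = 11/60

11/60


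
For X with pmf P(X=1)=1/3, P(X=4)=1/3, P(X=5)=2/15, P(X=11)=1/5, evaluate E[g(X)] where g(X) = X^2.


E[X^2] = sum(g(x)*P(x))
= 1*1/3 + 16*1/3 + 25*2/15 + 121*1/5
= 166/5

166/5


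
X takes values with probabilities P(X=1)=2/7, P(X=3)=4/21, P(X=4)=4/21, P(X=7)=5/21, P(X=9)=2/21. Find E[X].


E[X] = sum(x * P(x))
= 1*2/7 + 3*4/21 + 4*4/21 + 7*5/21 + 9*2/21
= 29/7

29/7


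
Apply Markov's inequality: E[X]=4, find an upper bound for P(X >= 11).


Markov: P(X >= a) <= E[X]/a
P(X >= 11) <= 4/11

4/11


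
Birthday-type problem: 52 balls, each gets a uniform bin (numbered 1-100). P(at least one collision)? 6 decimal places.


P(all different) = prod((100-i)/100 for i=0..51) = 0.000000
P(at least one match) = 1 - 0.000000 = 1.000000

1.000000


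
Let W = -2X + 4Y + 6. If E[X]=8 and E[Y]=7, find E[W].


E[-2X + 4Y + 6] = -2*E[X] + 4*E[Y] + 6
= (-2)*(8) + (4)*(7) + (6)
= -16 + 28 + 6 = 18

18


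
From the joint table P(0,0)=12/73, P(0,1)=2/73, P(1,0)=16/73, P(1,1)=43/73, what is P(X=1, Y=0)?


Read from table: P(X=1, Y=0) = 16/73

16/73


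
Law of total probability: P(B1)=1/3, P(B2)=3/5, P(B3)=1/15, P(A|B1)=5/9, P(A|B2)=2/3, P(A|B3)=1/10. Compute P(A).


P(A) = P(A|B1)P(B1) + P(A|B2)P(B2) + P(A|B3)P(B3)
= 5/9*1/3 + 2/3*3/5 + 1/10*1/15
= 5/27 + 2/5 + 1/150 = 799/1350

799/1350


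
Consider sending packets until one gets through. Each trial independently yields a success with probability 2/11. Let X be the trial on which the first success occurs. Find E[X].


For geometric (trials until first success), E[X] = 1/p = 1/(2/11) = 11/2

11/2


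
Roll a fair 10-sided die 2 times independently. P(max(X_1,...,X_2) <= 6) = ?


P(max <= 6) = P(all X_i <= 6) = (P(X_1 <= 6))^2
= (6/10)^2 = (3/5)^2 = 9/25

9/25


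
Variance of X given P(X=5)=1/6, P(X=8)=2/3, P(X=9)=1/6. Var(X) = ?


E[X] = 23/3, E[X^2] = 181/3
Var(X) = E[X^2] - (E[X])^2 = 181/3 - (23/3)^2 = 14/9

14/9


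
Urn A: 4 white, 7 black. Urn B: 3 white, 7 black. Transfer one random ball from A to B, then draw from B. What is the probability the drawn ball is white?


P(transfer white) = 4/11; P(transfer black) = 7/11
If white transferred: Urn II has 4 white of 11, so P(white|white moved) = 4/11
If black transferred: Urn II has 3 white of 11, so P(white|black moved) = 3/11
By total probability: P(white) = 4/11*4/11 + 7/11*3/11 = 37/121

37/121


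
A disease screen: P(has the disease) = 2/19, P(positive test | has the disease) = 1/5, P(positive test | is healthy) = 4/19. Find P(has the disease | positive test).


P(A) = P(A|B)P(B) + P(A|B')P(B') = 1/5*2/19 + 4/19*17/19 = 378/1805
P(B|A) = P(A|B)P(B)/P(A) = (2/95)/(378/1805) = 19/189

19/189


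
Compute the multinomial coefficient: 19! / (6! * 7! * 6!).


19! = 121645100408832000
Denominator: 6!=720 * 7!=5040 * 6!=720
Coefficient = 121645100408832000 / 2612736000 = 46558512

46558512


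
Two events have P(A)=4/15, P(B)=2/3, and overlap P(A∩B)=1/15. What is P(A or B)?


P(A∪B) = P(A) + P(B) - P(A∩B)
= 4/15 + 2/3 - 1/15 = 13/15

13/15


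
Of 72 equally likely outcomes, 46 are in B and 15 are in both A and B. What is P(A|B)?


P(A|B) = P(A∩B)/P(B) = (15/72)/(46/72) = 15/46

15/46


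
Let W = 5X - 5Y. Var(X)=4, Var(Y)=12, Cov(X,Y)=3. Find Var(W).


Var(5X - 5Y) = 5^2*Var(X) + (-5)^2*Var(Y) + 2*5*(-5)*Cov(X,Y)
= 25*4 + 25*12 - 50*3
= 100 + 300 - 150 = 250

250


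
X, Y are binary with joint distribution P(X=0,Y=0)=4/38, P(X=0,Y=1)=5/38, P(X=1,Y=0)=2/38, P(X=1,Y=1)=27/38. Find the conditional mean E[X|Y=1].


P(Y=1) = 32/38
E[X|Y=1] = (0*5 + 1*27)/32 = 27/32

27/32


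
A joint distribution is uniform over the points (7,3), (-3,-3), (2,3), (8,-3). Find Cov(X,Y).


E[X]=7/2, E[Y]=0, E[XY]=3
Cov(X,Y) = E[XY] - E[X]E[Y] = 3 - 7/2*0 = 3

3


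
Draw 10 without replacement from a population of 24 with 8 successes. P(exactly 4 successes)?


P(X=4) = C(8,4)*C(16,6) / C(24,10)
= 70*8008 / 1961256
= 560560/1961256 = 6370/22287

6370/22287


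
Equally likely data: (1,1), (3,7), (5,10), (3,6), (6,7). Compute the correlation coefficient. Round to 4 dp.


Cov(X,Y) = 4.0800, Var(X) = 3.0400, Var(Y) = 8.5600
rho = Cov/(sqrt(VarX)*sqrt(VarY)) = 0.7998

0.7998


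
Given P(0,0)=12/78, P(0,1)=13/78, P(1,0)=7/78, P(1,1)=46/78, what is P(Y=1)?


P(Y=1) = P(0,1)+P(1,1) = 13/78 + 46/78 = 59/78

59/78


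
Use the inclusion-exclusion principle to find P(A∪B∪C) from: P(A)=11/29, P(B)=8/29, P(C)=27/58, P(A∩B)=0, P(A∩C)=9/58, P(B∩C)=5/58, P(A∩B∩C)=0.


P(A∪B∪C) = P(A)+P(B)+P(C) - P(AB)-P(AC)-P(BC) + P(ABC)
= 11/29+8/29+27/58 - 0-9/58-5/58 + 0
= 51/58

51/58


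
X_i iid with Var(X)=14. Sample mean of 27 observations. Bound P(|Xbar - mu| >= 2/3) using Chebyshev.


Var(Xbar) = Var(X)/n = 14/27
Chebyshev: P(|Xbar-mu| >= 2/3) <= Var(Xbar)/(2/3)^2 = (14/27)/(4/9) = 7/6
Bound exceeds 1, so trivial bound: 1

1


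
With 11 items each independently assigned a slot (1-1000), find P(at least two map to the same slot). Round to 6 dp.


P(all different) = prod((1000-i)/1000 for i=0..10) = 0.946302
P(at least one match) = 1 - 0.946302 = 0.053698

0.053698


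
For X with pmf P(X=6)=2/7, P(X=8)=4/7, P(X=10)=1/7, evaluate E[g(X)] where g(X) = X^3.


E[X^3] = sum(g(x)*P(x))
= 216*2/7 + 512*4/7 + 1000*1/7
= 3480/7

3480/7


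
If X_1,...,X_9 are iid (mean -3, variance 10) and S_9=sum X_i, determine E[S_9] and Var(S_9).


E[S_n] = n*mu = 9*-3 = -27
Var(S_n) = n*sigma^2 = 9*10 = 90

E[S_9]=-27, Var(S_9)=90


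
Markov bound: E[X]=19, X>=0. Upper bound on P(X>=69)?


Markov: P(X >= a) <= E[X]/a
P(X >= 69) <= 19/69

19/69


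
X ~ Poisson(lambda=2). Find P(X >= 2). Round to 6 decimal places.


P(X>=2) = 1 - P(X<=1) = 1 - (e^(-2)*2^0/0! + e^(-2)*2^1/1!)
≈ 1 - (0.1353352832 + 0.2706705665)
= 1 - 0.4060058497 = 0.5939941503
≈ 0.593994

0.593994


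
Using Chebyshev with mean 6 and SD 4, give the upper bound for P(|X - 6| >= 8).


k = 8/4 = 2
Chebyshev: P(|X-mu| >= k*sigma) <= 1/k^2 = 1/2^2 = 1/4

1/4


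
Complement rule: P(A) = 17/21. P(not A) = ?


P(A') = 1 - P(A) = 1 - 17/21 = 4/21

4/21


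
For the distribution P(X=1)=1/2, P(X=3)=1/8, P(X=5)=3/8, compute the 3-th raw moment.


E[X^3] = sum(x^3 * P(x))
= 1*1/2 + 27*1/8 + 125*3/8
= 203/4

203/4


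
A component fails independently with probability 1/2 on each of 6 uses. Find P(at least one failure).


P(at least one) = 1 - P(none)
P(none) = (1 - 1/2)^6 = (1/2)^6 = 1/64
P(at least one) = 1 - 1/64 = 63/64

63/64


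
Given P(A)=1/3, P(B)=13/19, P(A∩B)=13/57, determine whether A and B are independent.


P(A)*P(B) = 1/3*13/19 = 13/57
P(A∩B) = 13/57, which equals P(A)P(B), so independent

Yes, A and B are independent


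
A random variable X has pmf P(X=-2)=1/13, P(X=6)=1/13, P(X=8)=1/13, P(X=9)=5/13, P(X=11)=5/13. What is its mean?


E[X] = sum(x * P(x))
= -2*1/13 + 6*1/13 + 8*1/13 + 9*5/13 + 11*5/13
= 112/13

112/13


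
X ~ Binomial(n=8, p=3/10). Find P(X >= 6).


P(X>=6) = P(X=6) + P(X=7) + P(X=8)
= 250047/25000000 + 15309/12500000 + 6561/100000000
= 1129221/100000000

1129221/100000000


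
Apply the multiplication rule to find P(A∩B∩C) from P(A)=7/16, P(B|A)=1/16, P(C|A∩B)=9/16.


P(A∩B∩C) = P(A) * P(B|A) * P(C|A∩B)
= 7/16 * 1/16 * 9/16
= 7/256 * 9/16 = 63/4096

63/4096


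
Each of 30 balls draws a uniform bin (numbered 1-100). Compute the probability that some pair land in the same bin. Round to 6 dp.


P(all different) = prod((100-i)/100 for i=0..29) = 0.007791
P(at least one match) = 1 - 0.007791 = 0.992209

0.992209


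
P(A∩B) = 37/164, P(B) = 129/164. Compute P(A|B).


P(A|B) = P(A∩B)/P(B) = (37/164)/(129/164) = 37/129

37/129


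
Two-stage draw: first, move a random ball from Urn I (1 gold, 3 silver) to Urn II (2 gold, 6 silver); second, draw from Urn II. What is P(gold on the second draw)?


P(transfer gold) = 1/4; P(transfer silver) = 3/4
If gold transferred: Urn II has 3 gold of 9, so P(gold|gold moved) = 1/3
If silver transferred: Urn II has 2 gold of 9, so P(gold|silver moved) = 2/9
By total probability: P(gold) = 1/4*1/3 + 3/4*2/9 = 1/4

1/4


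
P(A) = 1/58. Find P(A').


P(A') = 1 - P(A) = 1 - 1/58 = 57/58

57/58


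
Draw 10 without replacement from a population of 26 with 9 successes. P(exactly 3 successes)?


P(X=3) = C(9,3)*C(17,7) / C(26,10)
= 84*19448 / 5311735
= 1633632/5311735 = 672/2185

672/2185


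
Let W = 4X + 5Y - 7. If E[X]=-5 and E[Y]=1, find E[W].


E[4X + 5Y - 7] = 4*E[X] + 5*E[Y] - 7
= (4)*(-5) + (5)*(1) + (-7)
= -20 + 5 - 7 = -22

-22


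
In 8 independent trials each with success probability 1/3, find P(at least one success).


P(at least one) = 1 - P(none)
P(none) = (1 - 1/3)^8 = (2/3)^8 = 256/6561
P(at least one) = 1 - 256/6561 = 6305/6561

6305/6561


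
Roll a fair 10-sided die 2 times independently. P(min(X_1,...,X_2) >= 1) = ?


P(min >= 1) = P(all X_i >= 1) = (P(X_1 >= 1))^2
= (10/10)^2 = 1^2 = 1

1


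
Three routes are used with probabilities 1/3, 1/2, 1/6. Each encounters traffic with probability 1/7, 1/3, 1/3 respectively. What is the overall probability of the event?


P(A) = P(A|B1)P(B1) + P(A|B2)P(B2) + P(A|B3)P(B3)
= 1/7*1/3 + 1/3*1/2 + 1/3*1/6
= 1/21 + 1/6 + 1/18 = 17/63

17/63


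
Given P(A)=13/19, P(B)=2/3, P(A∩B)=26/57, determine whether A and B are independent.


P(A)*P(B) = 13/19*2/3 = 26/57
P(A∩B) = 26/57, which equals P(A)P(B), so independent

Yes, A and B are independent


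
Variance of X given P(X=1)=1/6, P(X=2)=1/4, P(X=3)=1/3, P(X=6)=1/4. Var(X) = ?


E[X] = 19/6, E[X^2] = 79/6
Var(X) = E[X^2] - (E[X])^2 = 79/6 - (19/6)^2 = 113/36

113/36


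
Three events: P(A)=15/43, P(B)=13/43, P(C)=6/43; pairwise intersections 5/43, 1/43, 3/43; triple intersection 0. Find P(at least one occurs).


P(A∪B∪C) = P(A)+P(B)+P(C) - P(AB)-P(AC)-P(BC) + P(ABC)
= 15/43+13/43+6/43 - 5/43-1/43-3/43 + 0
= 25/43

25/43


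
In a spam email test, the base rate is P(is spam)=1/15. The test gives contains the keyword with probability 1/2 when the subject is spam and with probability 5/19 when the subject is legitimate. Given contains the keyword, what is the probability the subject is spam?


P(A) = P(A|B)P(B) + P(A|B')P(B') = 1/2*1/15 + 5/19*14/15 = 53/190
P(B|A) = P(A|B)P(B)/P(A) = (1/30)/(53/190) = 19/159

19/159


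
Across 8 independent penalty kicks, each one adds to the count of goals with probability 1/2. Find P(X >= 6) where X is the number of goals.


P(X>=6) = P(X=6) + P(X=7) + P(X=8)
= 7/64 + 1/32 + 1/256
= 37/256

37/256


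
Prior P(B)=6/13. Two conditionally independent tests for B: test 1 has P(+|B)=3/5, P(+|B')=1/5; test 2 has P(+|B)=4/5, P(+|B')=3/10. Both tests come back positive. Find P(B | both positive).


After test 1: P(+) = 3/5*6/13 + 1/5*7/13 = 5/13
P(B|+) = (18/65)/(5/13) = 18/25
After test 2 (use post1 as new prior): P(+) = 4/5*18/25 + 3/10*7/25 = 33/50
P(B|+,+) = (72/125)/(33/50) = 48/55

48/55


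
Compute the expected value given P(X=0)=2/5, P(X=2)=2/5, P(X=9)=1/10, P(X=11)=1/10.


E[X] = sum(x * P(x))
= 0*2/5 + 2*2/5 + 9*1/10 + 11*1/10
= 14/5

14/5


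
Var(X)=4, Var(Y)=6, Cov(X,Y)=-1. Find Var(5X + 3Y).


Var(5X + 3Y) = 5^2*Var(X) + 3^2*Var(Y) + 2*5*3*Cov(X,Y)
= 25*4 + 9*6 + 30*(-1)
= 100 + 54 - 30 = 124

124


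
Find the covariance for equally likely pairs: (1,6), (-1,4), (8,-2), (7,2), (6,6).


E[X]=21/5, E[Y]=16/5, E[XY]=36/5
Cov(X,Y) = E[XY] - E[X]E[Y] = 36/5 - 21/5*16/5 = -156/25

-156/25


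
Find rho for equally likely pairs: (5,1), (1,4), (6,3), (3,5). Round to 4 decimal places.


Cov(X,Y) = -1.6875, Var(X) = 3.6875, Var(Y) = 2.1875
rho = Cov/(sqrt(VarX)*sqrt(VarY)) = -0.5942

-0.5942


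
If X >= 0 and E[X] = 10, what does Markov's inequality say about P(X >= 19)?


Markov: P(X >= a) <= E[X]/a
P(X >= 19) <= 10/19

10/19


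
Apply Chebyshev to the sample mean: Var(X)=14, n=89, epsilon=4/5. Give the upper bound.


Var(Xbar) = Var(X)/n = 14/89
Chebyshev: P(|Xbar-mu| >= 4/5) <= Var(Xbar)/(4/5)^2 = (14/89)/(16/25) = 175/712

175/712


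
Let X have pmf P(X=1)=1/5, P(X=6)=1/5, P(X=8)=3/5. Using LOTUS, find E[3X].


E[3X] = sum(g(x)*P(x))
= 3*1/5 + 18*1/5 + 24*3/5
= 93/5

93/5


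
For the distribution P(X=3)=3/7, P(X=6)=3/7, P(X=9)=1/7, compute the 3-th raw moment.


E[X^3] = sum(x^3 * P(x))
= 27*3/7 + 216*3/7 + 729*1/7
= 1458/7

1458/7


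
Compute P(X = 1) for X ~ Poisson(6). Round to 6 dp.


P(X=1) = e^(-6) * 6^1 / 1!
≈ 0.002478752177 * 6 / 1
≈ 0.014873

0.014873


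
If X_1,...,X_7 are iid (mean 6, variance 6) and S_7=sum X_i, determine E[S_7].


E[S_n] = n*E[X_1] = 7*6 = 42

42


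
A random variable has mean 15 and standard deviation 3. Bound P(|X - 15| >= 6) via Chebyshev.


k = 6/3 = 2
Chebyshev: P(|X-mu| >= k*sigma) <= 1/k^2 = 1/2^2 = 1/4

1/4


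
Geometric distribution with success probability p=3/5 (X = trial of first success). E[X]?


For geometric (trials until first success), E[X] = 1/p = 1/(3/5) = 5/3

5/3


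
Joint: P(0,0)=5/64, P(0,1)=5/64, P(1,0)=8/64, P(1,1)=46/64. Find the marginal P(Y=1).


P(Y=1) = P(0,1)+P(1,1) = 5/64 + 46/64 = 51/64

51/64


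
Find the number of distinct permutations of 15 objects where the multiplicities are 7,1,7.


15! = 1307674368000
Denominator: 7!=5040 * 1!=1 * 7!=5040
Coefficient = 1307674368000 / 25401600 = 51480

51480


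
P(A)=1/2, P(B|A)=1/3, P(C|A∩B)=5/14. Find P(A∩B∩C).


P(A∩B∩C) = P(A) * P(B|A) * P(C|A∩B)
= 1/2 * 1/3 * 5/14
= 1/6 * 5/14 = 5/84

5/84


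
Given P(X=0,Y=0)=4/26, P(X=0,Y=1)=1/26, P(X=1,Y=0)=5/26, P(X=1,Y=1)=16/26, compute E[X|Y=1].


P(Y=1) = 17/26
E[X|Y=1] = (0*1 + 1*16)/17 = 16/17

16/17


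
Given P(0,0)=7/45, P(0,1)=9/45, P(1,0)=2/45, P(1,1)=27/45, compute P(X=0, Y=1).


Read from table: P(X=0, Y=1) = 9/45 = 1/5

1/5


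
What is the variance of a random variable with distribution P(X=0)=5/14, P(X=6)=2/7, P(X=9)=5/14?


E[X] = 69/14, E[X^2] = 549/14
Var(X) = E[X^2] - (E[X])^2 = 549/14 - (69/14)^2 = 2925/196

2925/196


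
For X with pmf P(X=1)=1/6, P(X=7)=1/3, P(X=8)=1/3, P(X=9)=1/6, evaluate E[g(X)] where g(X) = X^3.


E[X^3] = sum(g(x)*P(x))
= 1*1/6 + 343*1/3 + 512*1/3 + 729*1/6
= 1220/3

1220/3


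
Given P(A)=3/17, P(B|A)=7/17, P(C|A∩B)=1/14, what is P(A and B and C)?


P(A∩B∩C) = P(A) * P(B|A) * P(C|A∩B)
= 3/17 * 7/17 * 1/14
= 21/289 * 1/14 = 3/578

3/578


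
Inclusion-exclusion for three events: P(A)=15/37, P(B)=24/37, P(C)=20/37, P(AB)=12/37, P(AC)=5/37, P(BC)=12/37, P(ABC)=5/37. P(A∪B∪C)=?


P(A∪B∪C) = P(A)+P(B)+P(C) - P(AB)-P(AC)-P(BC) + P(ABC)
= 15/37+24/37+20/37 - 12/37-5/37-12/37 + 5/37
= 35/37

35/37


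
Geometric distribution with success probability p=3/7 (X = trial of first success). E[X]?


For geometric (trials until first success), E[X] = 1/p = 1/(3/7) = 7/3

7/3


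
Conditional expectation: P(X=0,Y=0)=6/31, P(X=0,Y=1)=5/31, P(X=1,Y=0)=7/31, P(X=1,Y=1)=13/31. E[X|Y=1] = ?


P(Y=1) = 18/31
E[X|Y=1] = (0*5 + 1*13)/18 = 13/18

13/18


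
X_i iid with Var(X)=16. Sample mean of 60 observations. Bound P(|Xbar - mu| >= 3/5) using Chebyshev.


Var(Xbar) = Var(X)/n = 16/60
Chebyshev: P(|Xbar-mu| >= 3/5) <= Var(Xbar)/(3/5)^2 = (4/15)/(9/25) = 20/27

20/27


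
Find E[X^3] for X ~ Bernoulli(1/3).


For Bernoulli: X in {0,1}
E[X^3] = 0^3*(1-1/3) + 1^3*1/3 = 1/3

1/3


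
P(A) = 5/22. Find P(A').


P(A') = 1 - P(A) = 1 - 5/22 = 17/22

17/22


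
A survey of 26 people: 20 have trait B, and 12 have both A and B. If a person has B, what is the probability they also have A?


P(A|B) = P(A∩B)/P(B) = (12/26)/(20/26) = 12/20 = 3/5

3/5


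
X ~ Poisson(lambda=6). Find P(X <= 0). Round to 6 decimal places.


P(X<=0) = e^(-6)*6^0/0!
≈ 0.0024787522
≈ 0.002479

0.002479


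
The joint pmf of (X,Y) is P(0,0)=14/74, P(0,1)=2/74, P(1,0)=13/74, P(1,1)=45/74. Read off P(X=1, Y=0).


Read from table: P(X=1, Y=0) = 13/74

13/74


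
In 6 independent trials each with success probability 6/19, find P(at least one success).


P(at least one) = 1 - P(none)
P(none) = (1 - 6/19)^6 = (13/19)^6 = 4826809/47045881
P(at least one) = 1 - 4826809/47045881 = 42219072/47045881

42219072/47045881


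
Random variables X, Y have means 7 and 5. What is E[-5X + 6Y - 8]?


E[-5X + 6Y - 8] = -5*E[X] + 6*E[Y] - 8
= (-5)*(7) + (6)*(5) + (-8)
= -35 + 30 - 8 = -13

-13


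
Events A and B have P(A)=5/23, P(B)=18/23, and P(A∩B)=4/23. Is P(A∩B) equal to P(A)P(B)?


P(A)*P(B) = 5/23*18/23 = 90/529
P(A∩B) = 4/23 != 90/529, so not independent

No, A and B are not independent


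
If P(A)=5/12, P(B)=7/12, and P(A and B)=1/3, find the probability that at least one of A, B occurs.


P(A∪B) = P(A) + P(B) - P(A∩B)
= 5/12 + 7/12 - 1/3 = 2/3

2/3


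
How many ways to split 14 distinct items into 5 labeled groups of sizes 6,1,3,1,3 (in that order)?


14! = 87178291200
Denominator: 6!=720 * 1!=1 * 3!=6 * 1!=1 * 3!=6
Coefficient = 87178291200 / 25920 = 3363360

3363360


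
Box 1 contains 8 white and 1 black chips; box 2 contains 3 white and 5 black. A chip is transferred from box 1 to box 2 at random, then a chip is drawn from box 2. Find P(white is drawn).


P(transfer white) = 8/9; P(transfer black) = 1/9
If white transferred: Urn II has 4 white of 9, so P(white|white moved) = 4/9
If black transferred: Urn II has 3 white of 9, so P(white|black moved) = 1/3
By total probability: P(white) = 8/9*4/9 + 1/9*1/3 = 35/81

35/81


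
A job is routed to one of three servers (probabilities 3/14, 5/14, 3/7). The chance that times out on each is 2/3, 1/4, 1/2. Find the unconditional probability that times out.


P(A) = P(A|B1)P(B1) + P(A|B2)P(B2) + P(A|B3)P(B3)
= 2/3*3/14 + 1/4*5/14 + 1/2*3/7
= 1/7 + 5/56 + 3/14 = 25/56

25/56


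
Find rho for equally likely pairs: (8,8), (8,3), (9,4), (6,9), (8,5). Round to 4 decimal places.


Cov(X,Y) = -1.6400, Var(X) = 0.9600, Var(Y) = 5.3600
rho = Cov/(sqrt(VarX)*sqrt(VarY)) = -0.7230

-0.7230


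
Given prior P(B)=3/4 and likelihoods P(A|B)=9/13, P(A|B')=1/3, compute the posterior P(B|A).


P(A) = P(A|B)P(B) + P(A|B')P(B') = 9/13*3/4 + 1/3*1/4 = 47/78
P(B|A) = P(A|B)P(B)/P(A) = (27/52)/(47/78) = 81/94

81/94


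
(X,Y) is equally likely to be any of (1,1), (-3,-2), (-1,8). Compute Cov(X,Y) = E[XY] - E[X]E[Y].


E[X]=-1, E[Y]=7/3, E[XY]=-1/3
Cov(X,Y) = E[XY] - E[X]E[Y] = -1/3 + 1*7/3 = 2

2


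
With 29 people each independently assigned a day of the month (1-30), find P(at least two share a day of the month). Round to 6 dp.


P(all different) = prod((30-i)/30 for i=0..28) = 0.000000
P(at least one match) = 1 - 0.000000 = 1.000000

1.000000


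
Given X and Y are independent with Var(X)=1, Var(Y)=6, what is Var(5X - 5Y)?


Independence => Cov(X,Y)=0
Var(5X - 5Y) = 5^2*Var(X) + (-5)^2*Var(Y)
= 25*1 + 25*6 = 175

175


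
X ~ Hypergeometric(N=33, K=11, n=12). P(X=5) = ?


P(X=5) = C(11,5)*C(22,7) / C(33,12)
= 462*170544 / 354817320
= 78791328/354817320 = 298452/1344005

298452/1344005


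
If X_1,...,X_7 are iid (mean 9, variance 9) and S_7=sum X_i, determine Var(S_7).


By independence, Var(S_n) = n*Var(X_1) = 7*9 = 63

63


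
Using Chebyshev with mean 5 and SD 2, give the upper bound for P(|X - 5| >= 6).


k = 6/2 = 3
Chebyshev: P(|X-mu| >= k*sigma) <= 1/k^2 = 1/3^2 = 1/9

1/9


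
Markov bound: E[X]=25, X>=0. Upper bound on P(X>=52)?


Markov: P(X >= a) <= E[X]/a
P(X >= 52) <= 25/52

25/52


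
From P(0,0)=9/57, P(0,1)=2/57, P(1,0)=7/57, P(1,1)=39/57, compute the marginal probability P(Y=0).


P(Y=0) = P(0,0)+P(1,0) = 9/57 + 7/57 = 16/57

16/57


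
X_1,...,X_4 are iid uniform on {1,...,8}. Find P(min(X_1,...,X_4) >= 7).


P(min >= 7) = P(all X_i >= 7) = (P(X_1 >= 7))^4
= (2/8)^4 = (1/4)^4 = 1/256

1/256


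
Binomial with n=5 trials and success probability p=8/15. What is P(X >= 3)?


P(X>=3) = P(X=3) + P(X=4) + P(X=5)
= 50176/151875 + 28672/151875 + 32768/759375
= 142336/253125

142336/253125


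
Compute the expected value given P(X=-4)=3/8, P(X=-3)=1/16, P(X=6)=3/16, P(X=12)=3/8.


E[X] = sum(x * P(x))
= -4*3/8 - 3*1/16 + 6*3/16 + 12*3/8
= 63/16

63/16


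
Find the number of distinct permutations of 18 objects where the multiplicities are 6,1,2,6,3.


18! = 6402373705728000
Denominator: 6!=720 * 1!=1 * 2!=2 * 6!=720 * 3!=6
Coefficient = 6402373705728000 / 6220800 = 1029188160

1029188160


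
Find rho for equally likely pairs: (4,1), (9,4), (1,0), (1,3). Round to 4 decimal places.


Cov(X,Y) = 3.2500, Var(X) = 10.6875, Var(Y) = 2.5000
rho = Cov/(sqrt(VarX)*sqrt(VarY)) = 0.6287

0.6287


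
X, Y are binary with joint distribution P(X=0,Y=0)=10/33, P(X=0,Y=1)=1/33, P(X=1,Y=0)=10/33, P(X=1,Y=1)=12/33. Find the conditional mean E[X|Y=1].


P(Y=1) = 13/33
E[X|Y=1] = (0*1 + 1*12)/13 = 12/13

12/13


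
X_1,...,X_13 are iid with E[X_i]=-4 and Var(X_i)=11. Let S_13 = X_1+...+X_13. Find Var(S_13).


By independence, Var(S_n) = n*Var(X_1) = 13*11 = 143

143


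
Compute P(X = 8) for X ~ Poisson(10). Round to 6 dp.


P(X=8) = e^(-10) * 10^8 / 8!
≈ 0.00004539992976 * 100000000 / 40320
≈ 0.112599

0.112599


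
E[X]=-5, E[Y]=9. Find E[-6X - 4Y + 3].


E[-6X - 4Y + 3] = -6*E[X] - 4*E[Y] + 3
= (-6)*(-5) + (-4)*(9) + (3)
= 30 - 36 + 3 = -3

-3


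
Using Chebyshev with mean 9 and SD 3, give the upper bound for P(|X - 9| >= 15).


k = 15/3 = 5
Chebyshev: P(|X-mu| >= k*sigma) <= 1/k^2 = 1/5^2 = 1/25

1/25


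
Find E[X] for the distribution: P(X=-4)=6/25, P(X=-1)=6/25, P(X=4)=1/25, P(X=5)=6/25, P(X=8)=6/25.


E[X] = sum(x * P(x))
= -4*6/25 - 1*6/25 + 4*1/25 + 5*6/25 + 8*6/25
= 52/25

52/25


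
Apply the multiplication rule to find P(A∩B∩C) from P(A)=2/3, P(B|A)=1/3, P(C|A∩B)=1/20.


P(A∩B∩C) = P(A) * P(B|A) * P(C|A∩B)
= 2/3 * 1/3 * 1/20
= 2/9 * 1/20 = 1/90

1/90


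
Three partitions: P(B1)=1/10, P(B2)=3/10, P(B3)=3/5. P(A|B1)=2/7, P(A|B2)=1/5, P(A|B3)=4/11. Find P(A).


P(A) = P(A|B1)P(B1) + P(A|B2)P(B2) + P(A|B3)P(B3)
= 2/7*1/10 + 1/5*3/10 + 4/11*3/5
= 1/35 + 3/50 + 12/55 = 1181/3850

1181/3850


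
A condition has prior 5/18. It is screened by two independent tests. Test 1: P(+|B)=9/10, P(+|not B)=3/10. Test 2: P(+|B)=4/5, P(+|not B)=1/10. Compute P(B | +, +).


After test 1: P(+) = 9/10*5/18 + 3/10*13/18 = 7/15
P(B|+) = (1/4)/(7/15) = 15/28
After test 2 (use post1 as new prior): P(+) = 4/5*15/28 + 1/10*13/28 = 19/40
P(B|+,+) = (3/7)/(19/40) = 120/133

120/133


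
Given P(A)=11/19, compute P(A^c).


P(A') = 1 - P(A) = 1 - 11/19 = 8/19

8/19


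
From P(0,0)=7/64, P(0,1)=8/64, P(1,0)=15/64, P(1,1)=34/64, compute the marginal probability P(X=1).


P(X=1) = P(1,0)+P(1,1) = 15/64 + 34/64 = 49/64

49/64


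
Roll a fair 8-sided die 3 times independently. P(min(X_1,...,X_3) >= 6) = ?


P(min >= 6) = P(all X_i >= 6) = (P(X_1 >= 6))^3
= (3/8)^3 = 27/512

27/512


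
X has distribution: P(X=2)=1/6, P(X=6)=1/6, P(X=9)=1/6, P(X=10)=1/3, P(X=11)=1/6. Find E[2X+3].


E[2X+3] = sum(g(x)*P(x))
= 7*1/6 + 15*1/6 + 21*1/6 + 23*1/3 + 25*1/6
= 19

19


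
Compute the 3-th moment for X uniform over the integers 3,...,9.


E[X^3] = (1/7) * sum(x^3 for x=3..9)
= 2016/7 = 288

288


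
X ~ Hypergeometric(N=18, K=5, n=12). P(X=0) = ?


P(X=0) = C(5,0)*C(13,12) / C(18,12)
= 1*13 / 18564
= 13/18564 = 1/1428

1/1428


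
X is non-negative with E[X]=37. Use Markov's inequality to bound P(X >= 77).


Markov: P(X >= a) <= E[X]/a
P(X >= 77) <= 37/77

37/77


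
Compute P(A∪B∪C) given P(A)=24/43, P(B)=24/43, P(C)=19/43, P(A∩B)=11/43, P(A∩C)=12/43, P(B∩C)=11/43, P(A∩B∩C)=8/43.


P(A∪B∪C) = P(A)+P(B)+P(C) - P(AB)-P(AC)-P(BC) + P(ABC)
= 24/43+24/43+19/43 - 11/43-12/43-11/43 + 8/43
= 41/43

41/43


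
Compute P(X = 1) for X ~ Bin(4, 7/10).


P(X=1) = C(4,1) * p^1 * (1-p)^3
= 4 * 7/10 * 27/1000
= 189/2500

189/2500


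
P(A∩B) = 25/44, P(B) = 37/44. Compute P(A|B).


P(A|B) = P(A∩B)/P(B) = (25/44)/(37/44) = 25/37

25/37


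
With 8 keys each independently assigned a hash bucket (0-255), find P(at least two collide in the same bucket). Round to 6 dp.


P(all different) = prod((256-i)/256 for i=0..7) = 0.895423
P(at least one match) = 1 - 0.895423 = 0.104577

0.104577


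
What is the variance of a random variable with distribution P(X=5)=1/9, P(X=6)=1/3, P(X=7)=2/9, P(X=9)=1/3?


E[X] = 64/9, E[X^2] = 158/3
Var(X) = E[X^2] - (E[X])^2 = 158/3 - (64/9)^2 = 170/81

170/81


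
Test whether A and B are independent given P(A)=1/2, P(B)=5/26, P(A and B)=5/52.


P(A)*P(B) = 1/2*5/26 = 5/52
P(A∩B) = 5/52, which equals P(A)P(B), so independent

Yes, A and B are independent


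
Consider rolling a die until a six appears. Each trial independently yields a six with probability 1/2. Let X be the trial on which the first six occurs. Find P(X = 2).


P(X=2) = (1-p)^1 * p = (1/2)^1 * 1/2
= 1/2 * 1/2 = 1/4

1/4


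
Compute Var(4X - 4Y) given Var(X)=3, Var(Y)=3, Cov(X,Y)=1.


Var(4X - 4Y) = 4^2*Var(X) + (-4)^2*Var(Y) + 2*4*(-4)*Cov(X,Y)
= 16*3 + 16*3 - 32*1
= 48 + 48 - 32 = 64

64


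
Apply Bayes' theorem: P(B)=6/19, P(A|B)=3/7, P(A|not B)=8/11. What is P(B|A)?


P(A) = P(A|B)P(B) + P(A|B')P(B') = 3/7*6/19 + 8/11*13/19 = 926/1463
P(B|A) = P(A|B)P(B)/P(A) = (18/133)/(926/1463) = 99/463

99/463


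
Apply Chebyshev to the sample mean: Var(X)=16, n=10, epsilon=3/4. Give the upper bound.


Var(Xbar) = Var(X)/n = 16/10
Chebyshev: P(|Xbar-mu| >= 3/4) <= Var(Xbar)/(3/4)^2 = (8/5)/(9/16) = 128/45
Bound exceeds 1, so trivial bound: 1

1


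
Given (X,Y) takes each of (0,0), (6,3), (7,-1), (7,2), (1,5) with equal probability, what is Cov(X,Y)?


E[X]=21/5, E[Y]=9/5, E[XY]=6
Cov(X,Y) = E[XY] - E[X]E[Y] = 6 - 21/5*9/5 = -39/25

-39/25


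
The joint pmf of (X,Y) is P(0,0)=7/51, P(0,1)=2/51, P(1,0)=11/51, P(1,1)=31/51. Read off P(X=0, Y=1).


Read from table: P(X=0, Y=1) = 2/51

2/51


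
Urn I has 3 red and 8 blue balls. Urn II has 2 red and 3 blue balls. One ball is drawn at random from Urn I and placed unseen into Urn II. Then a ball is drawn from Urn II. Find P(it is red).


P(transfer red) = 3/11; P(transfer blue) = 8/11
If red transferred: Urn II has 3 red of 6, so P(red|red moved) = 1/2
If blue transferred: Urn II has 2 red of 6, so P(red|blue moved) = 1/3
By total probability: P(red) = 3/11*1/2 + 8/11*1/3 = 25/66

25/66


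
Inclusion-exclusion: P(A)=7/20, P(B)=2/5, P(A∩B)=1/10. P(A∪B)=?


P(A∪B) = P(A) + P(B) - P(A∩B)
= 7/20 + 2/5 - 1/10 = 13/20

13/20


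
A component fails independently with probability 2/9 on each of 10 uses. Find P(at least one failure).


P(at least one) = 1 - P(none)
P(none) = (1 - 2/9)^10 = (7/9)^10 = 282475249/3486784401
P(at least one) = 1 - 282475249/3486784401 = 3204309152/3486784401

3204309152/3486784401


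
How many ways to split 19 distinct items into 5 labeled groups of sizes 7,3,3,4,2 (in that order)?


19! = 121645100408832000
Denominator: 7!=5040 * 3!=6 * 3!=6 * 4!=24 * 2!=2
Coefficient = 121645100408832000 / 8709120 = 13967553600

13967553600


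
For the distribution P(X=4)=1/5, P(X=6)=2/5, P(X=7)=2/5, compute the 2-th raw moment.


E[X^2] = sum(x^2 * P(x))
= 16*1/5 + 36*2/5 + 49*2/5
= 186/5

186/5


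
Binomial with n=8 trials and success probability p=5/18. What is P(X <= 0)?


P(X<=0) = P(X=0)
= 815730721/11019960576
= 815730721/11019960576

815730721/11019960576


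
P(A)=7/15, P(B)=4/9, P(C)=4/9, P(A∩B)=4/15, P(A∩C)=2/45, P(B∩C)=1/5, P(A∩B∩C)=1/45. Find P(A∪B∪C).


P(A∪B∪C) = P(A)+P(B)+P(C) - P(AB)-P(AC)-P(BC) + P(ABC)
= 7/15+4/9+4/9 - 4/15-2/45-1/5 + 1/45
= 13/15

13/15


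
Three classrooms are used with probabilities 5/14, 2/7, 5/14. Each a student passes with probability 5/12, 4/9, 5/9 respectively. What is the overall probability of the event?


P(A) = P(A|B1)P(B1) + P(A|B2)P(B2) + P(A|B3)P(B3)
= 5/12*5/14 + 4/9*2/7 + 5/9*5/14
= 25/168 + 8/63 + 25/126 = 239/504

239/504


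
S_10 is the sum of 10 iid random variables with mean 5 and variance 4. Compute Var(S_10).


By independence, Var(S_n) = n*Var(X_1) = 10*4 = 40

40


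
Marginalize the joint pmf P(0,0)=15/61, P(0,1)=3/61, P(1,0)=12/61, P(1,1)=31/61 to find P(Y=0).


P(Y=0) = P(0,0)+P(1,0) = 15/61 + 12/61 = 27/61

27/61


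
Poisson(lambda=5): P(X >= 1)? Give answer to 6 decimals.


P(X>=1) = 1 - P(X<=0) = 1 - (e^(-5)*5^0/0!)
≈ 1 - 0.0067379470 = 0.9932620530
≈ 0.993262

0.993262


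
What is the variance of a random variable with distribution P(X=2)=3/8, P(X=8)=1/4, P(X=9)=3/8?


E[X] = 49/8, E[X^2] = 383/8
Var(X) = E[X^2] - (E[X])^2 = 383/8 - (49/8)^2 = 663/64

663/64


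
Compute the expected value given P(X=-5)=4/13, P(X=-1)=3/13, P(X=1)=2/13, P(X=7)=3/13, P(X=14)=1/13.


E[X] = sum(x * P(x))
= -5*4/13 - 1*3/13 + 1*2/13 + 7*3/13 + 14*1/13
= 14/13

14/13


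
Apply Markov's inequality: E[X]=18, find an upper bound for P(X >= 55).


Markov: P(X >= a) <= E[X]/a
P(X >= 55) <= 18/55

18/55


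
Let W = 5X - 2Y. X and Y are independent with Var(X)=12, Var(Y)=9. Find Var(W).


Independence => Cov(X,Y)=0
Var(5X - 2Y) = 5^2*Var(X) + (-2)^2*Var(Y)
= 25*12 + 4*9 = 336

336


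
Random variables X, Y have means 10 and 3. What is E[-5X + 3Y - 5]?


E[-5X + 3Y - 5] = -5*E[X] + 3*E[Y] - 5
= (-5)*(10) + (3)*(3) + (-5)
= -50 + 9 - 5 = -46

-46


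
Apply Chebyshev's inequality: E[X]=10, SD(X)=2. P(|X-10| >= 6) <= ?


k = 6/2 = 3
Chebyshev: P(|X-mu| >= k*sigma) <= 1/k^2 = 1/3^2 = 1/9

1/9


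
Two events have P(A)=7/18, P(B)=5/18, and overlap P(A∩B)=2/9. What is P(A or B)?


P(A∪B) = P(A) + P(B) - P(A∩B)
= 7/18 + 5/18 - 2/9 = 4/9

4/9


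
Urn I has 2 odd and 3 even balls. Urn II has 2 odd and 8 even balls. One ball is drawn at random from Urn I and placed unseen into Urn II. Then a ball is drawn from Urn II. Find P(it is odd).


P(transfer odd) = 2/5; P(transfer even) = 3/5
If odd transferred: Urn II has 3 odd of 11, so P(odd|odd moved) = 3/11
If even transferred: Urn II has 2 odd of 11, so P(odd|even moved) = 2/11
By total probability: P(odd) = 2/5*3/11 + 3/5*2/11 = 12/55

12/55


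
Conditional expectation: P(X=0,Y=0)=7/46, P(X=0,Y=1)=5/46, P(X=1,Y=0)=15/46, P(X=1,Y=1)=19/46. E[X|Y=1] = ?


P(Y=1) = 24/46
E[X|Y=1] = (0*5 + 1*19)/24 = 19/24

19/24


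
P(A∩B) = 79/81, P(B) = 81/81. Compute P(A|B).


P(A|B) = P(A∩B)/P(B) = (79/81)/(81/81) = 79/81

79/81


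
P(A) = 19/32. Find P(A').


P(A') = 1 - P(A) = 1 - 19/32 = 13/32

13/32


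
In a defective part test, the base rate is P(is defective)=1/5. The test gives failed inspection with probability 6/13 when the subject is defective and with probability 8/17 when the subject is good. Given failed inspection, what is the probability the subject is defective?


P(A) = P(A|B)P(B) + P(A|B')P(B') = 6/13*1/5 + 8/17*4/5 = 518/1105
P(B|A) = P(A|B)P(B)/P(A) = (6/65)/(518/1105) = 51/259

51/259


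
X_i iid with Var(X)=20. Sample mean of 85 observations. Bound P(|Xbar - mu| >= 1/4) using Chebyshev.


Var(Xbar) = Var(X)/n = 20/85
Chebyshev: P(|Xbar-mu| >= 1/4) <= Var(Xbar)/(1/4)^2 = (4/17)/(1/16) = 64/17
Bound exceeds 1, so trivial bound: 1

1


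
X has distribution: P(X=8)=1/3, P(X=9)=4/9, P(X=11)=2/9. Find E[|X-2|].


E[|X-2|] = sum(g(x)*P(x))
= 6*1/3 + 7*4/9 + 9*2/9
= 64/9

64/9


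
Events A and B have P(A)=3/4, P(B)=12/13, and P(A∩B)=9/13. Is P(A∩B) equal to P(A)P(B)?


P(A)*P(B) = 3/4*12/13 = 9/13
P(A∩B) = 9/13, which equals P(A)P(B), so independent

Yes, A and B are independent


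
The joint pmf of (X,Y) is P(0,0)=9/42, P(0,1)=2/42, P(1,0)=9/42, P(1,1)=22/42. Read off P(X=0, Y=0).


Read from table: P(X=0, Y=0) = 9/42 = 3/14

3/14


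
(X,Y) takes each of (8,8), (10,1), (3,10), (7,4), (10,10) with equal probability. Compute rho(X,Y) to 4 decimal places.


Cov(X,Y) = -3.7600, Var(X) = 6.6400, Var(Y) = 12.6400
rho = Cov/(sqrt(VarX)*sqrt(VarY)) = -0.4104

-0.4104


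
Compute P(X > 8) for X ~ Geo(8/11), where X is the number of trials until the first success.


P(X > 8) = P(first 8 trials all fail) = (1-p)^8 = (3/11)^8 = 6561/214358881

6561/214358881


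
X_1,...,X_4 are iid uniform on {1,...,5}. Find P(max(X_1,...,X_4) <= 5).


P(max <= 5) = P(all X_i <= 5) = (P(X_1 <= 5))^4
= (5/5)^4 = 1^4 = 1

1


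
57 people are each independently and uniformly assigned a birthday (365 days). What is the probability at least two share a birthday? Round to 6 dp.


P(all different) = prod((365-i)/365 for i=0..56) = 0.009878
P(at least one match) = 1 - 0.009878 = 0.990122

0.990122


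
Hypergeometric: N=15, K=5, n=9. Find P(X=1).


P(X=1) = C(5,1)*C(10,8) / C(15,9)
= 5*45 / 5005
= 225/5005 = 45/1001

45/1001


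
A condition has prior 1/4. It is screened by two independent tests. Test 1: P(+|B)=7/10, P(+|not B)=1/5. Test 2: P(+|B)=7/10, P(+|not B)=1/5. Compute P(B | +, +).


After test 1: P(+) = 7/10*1/4 + 1/5*3/4 = 13/40
P(B|+) = (7/40)/(13/40) = 7/13
After test 2 (use post1 as new prior): P(+) = 7/10*7/13 + 1/5*6/13 = 61/130
P(B|+,+) = (49/130)/(61/130) = 49/61

49/61
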